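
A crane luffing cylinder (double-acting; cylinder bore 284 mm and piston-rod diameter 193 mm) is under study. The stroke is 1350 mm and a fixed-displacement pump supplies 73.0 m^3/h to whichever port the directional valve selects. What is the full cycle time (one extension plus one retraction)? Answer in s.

t ≈ 6.49 s

Cap-side area A_cap = π/4 × (284 mm)² = 63350 mm^2
Rod-side annular area A_ann = π/4 × (284² − 193²) = 34090 mm^2
t_ext = A_cap·L/Q = 4.217 s
t_ret = A_ann·L/Q = 2.270 s
t_cycle = t_ext + t_ret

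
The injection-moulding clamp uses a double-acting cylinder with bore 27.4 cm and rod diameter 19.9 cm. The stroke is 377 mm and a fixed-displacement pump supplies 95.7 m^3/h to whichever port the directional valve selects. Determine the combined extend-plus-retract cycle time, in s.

Cap-side area A_cap = π/4 × (27.4 cm)² = 589.6 cm^2
Rod-side annular area A_ann = π/4 × (27.4² − 19.9²) = 278.6 cm^2
t_ext = A_cap·L/Q = 0.8362 s
t_ret = A_ann·L/Q = 0.3951 s
t_cycle = t_ext + t_ret

t ≈ 1.23 s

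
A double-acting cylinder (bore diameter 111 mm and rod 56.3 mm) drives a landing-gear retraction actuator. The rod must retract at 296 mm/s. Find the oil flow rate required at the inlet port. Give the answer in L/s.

Rod-side annular area A_ann = π/4 × (111² − 56.3²) = 7187 mm^2
Q = A × v

Q ≈ 2.13 L/s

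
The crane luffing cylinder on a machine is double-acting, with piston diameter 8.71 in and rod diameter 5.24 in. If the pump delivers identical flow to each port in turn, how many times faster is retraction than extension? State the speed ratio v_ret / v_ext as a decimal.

Cap-side area A_cap = π/4 × (8.71 in)² = 59.58 in^2
Rod-side annular area A_ann = π/4 × (8.71² − 5.24²) = 38.02 in^2
For equal Q, v ∝ 1/A, so v_ret/v_ext = A_cap/A_ann.

v_ret/v_ext ≈ 1.57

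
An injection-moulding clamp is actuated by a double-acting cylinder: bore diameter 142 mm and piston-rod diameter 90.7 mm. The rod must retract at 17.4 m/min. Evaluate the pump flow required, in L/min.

Rod-side annular area A_ann = π/4 × (142² − 90.7²) = 9376 mm^2
Q = A × v

Q ≈ 163 L/min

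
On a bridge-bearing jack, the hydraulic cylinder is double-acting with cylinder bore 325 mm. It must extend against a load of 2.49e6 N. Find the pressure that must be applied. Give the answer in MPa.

P ≈ 30.0 MPa

Cap-side area A_cap = π/4 × (325 mm)² = 82960 mm^2
P = F / A = 2.49e6 N / A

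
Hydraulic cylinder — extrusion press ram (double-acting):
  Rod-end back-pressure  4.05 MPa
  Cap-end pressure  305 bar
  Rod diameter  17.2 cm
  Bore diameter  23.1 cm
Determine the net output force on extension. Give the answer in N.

F ≈ 1.20e6 N

Cap-side area A_cap = π/4 × (23.1 cm)² = 419.1 cm^2
Rod-side annular area A_ann = π/4 × (23.1² − 17.2²) = 186.7 cm^2
Net thrust = P_cap·A_cap − P_rod·A_ann = 1.278e6 N − 75630 N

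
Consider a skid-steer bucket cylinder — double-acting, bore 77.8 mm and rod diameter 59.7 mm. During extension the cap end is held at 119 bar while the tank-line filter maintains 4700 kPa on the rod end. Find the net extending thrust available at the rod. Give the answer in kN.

Cap-side area A_cap = π/4 × (77.8 mm)² = 4754 mm^2
Rod-side annular area A_ann = π/4 × (77.8² − 59.7²) = 1955 mm^2
Net thrust = P_cap·A_cap − P_rod·A_ann = 56.57 kN − 9.187 kN

F ≈ 47.4 kN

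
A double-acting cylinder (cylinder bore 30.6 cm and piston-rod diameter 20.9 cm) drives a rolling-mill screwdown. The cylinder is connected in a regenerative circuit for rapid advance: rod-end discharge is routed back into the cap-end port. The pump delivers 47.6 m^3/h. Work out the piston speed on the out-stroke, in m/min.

v ≈ 23.1 m/min

In regeneration the rod-end outflow joins the pump flow into the cap end, so the net volume the pump must supply per unit advance equals the rod cross-section area.
Rod cross-section A_rod = π/4 × (20.9 cm)² = 343.1 cm^2
v = Q_pump / A_rod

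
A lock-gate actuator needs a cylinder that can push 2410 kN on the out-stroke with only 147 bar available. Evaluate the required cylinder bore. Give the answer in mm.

Extension force acts on the full piston face: F = P × (π/4)D².
D = √(4F / (πP)) = √(4 × 2410 kN / (π × 147 bar))

D ≈ 457 mm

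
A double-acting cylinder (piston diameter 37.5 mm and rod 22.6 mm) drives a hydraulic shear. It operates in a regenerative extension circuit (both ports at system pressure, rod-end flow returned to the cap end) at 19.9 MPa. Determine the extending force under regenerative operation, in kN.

F ≈ 7.98 kN

With equal pressure on both faces, forces on the annular region cancel; the net push is pressure × rod cross-section.
Rod cross-section A_rod = π/4 × (22.6 mm)² = 401.1 mm^2
F = P × A_rod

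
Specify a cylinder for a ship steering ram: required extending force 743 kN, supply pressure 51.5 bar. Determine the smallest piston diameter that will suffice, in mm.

D ≈ 429 mm

Extension force acts on the full piston face: F = P × (π/4)D².
D = √(4F / (πP)) = √(4 × 743 kN / (π × 51.5 bar))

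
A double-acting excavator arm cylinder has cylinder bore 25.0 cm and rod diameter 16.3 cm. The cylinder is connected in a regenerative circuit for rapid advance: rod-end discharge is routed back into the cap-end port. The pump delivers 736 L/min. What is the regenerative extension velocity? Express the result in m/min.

In regeneration the rod-end outflow joins the pump flow into the cap end, so the net volume the pump must supply per unit advance equals the rod cross-section area.
Rod cross-section A_rod = π/4 × (16.3 cm)² = 208.7 cm^2
v = Q_pump / A_rod

v ≈ 35.3 m/min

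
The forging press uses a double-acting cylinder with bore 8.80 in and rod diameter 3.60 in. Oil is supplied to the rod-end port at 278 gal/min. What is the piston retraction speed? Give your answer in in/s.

Rod-side annular area A_ann = π/4 × (8.80² − 3.60²) = 50.64 in^2
Flow into the rod-end port fills the annular volume.
v = Q / A

v ≈ 21.1 in/s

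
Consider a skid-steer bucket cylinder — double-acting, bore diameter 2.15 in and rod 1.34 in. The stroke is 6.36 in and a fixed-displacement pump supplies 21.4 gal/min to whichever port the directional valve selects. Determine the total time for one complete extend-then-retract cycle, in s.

Cap-side area A_cap = π/4 × (2.15 in)² = 3.631 in^2
Rod-side annular area A_ann = π/4 × (2.15² − 1.34²) = 2.220 in^2
t_ext = A_cap·L/Q = 0.2803 s
t_ret = A_ann·L/Q = 0.1714 s
t_cycle = t_ext + t_ret

t ≈ 0.452 s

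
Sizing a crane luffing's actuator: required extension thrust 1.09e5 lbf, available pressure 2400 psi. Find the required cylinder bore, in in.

Extension force acts on the full piston face: F = P × (π/4)D².
D = √(4F / (πP)) = √(4 × 1.09e5 lbf / (π × 2400 psi))

D ≈ 7.60 in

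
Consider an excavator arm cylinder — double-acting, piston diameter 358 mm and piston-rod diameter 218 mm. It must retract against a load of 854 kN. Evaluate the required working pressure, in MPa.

Rod-side annular area A_ann = π/4 × (358² − 218²) = 63330 mm^2
Retraction: pressure acts on the annular area.
P = F / A = 854 kN / A

P ≈ 13.5 MPa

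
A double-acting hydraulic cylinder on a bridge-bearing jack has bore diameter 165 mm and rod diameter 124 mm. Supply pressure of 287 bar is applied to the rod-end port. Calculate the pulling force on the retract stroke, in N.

Rod-side annular area A_ann = π/4 × (165² − 124²) = 9306 mm^2
On retraction the pressure acts on the annular area (bore minus rod).
F = P × A_ann

F ≈ 2.67e5 N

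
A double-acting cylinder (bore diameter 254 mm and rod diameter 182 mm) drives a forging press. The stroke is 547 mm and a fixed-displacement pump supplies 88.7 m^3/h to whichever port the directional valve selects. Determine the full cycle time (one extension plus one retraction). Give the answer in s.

Cap-side area A_cap = π/4 × (254 mm)² = 50670 mm^2
Rod-side annular area A_ann = π/4 × (254² − 182²) = 24660 mm^2
t_ext = A_cap·L/Q = 1.125 s
t_ret = A_ann·L/Q = 0.5474 s
t_cycle = t_ext + t_ret

t ≈ 1.67 s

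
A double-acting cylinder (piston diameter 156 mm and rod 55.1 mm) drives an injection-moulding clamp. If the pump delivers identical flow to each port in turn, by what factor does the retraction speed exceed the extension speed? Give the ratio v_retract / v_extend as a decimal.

v_ret/v_ext ≈ 1.14

Cap-side area A_cap = π/4 × (156 mm)² = 19110 mm^2
Rod-side annular area A_ann = π/4 × (156² − 55.1²) = 16730 mm^2
For equal Q, v ∝ 1/A, so v_ret/v_ext = A_cap/A_ann.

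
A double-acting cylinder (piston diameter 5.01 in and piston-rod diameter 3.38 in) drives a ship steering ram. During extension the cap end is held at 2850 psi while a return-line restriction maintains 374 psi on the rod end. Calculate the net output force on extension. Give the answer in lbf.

F ≈ 52200 lbf

Cap-side area A_cap = π/4 × (5.01 in)² = 19.71 in^2
Rod-side annular area A_ann = π/4 × (5.01² − 3.38²) = 10.74 in^2
Net thrust = P_cap·A_cap − P_rod·A_ann = 56180 lbf − 4017 lbf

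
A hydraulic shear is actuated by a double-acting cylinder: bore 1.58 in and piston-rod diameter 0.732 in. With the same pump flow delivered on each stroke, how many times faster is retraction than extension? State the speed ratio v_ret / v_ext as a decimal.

Cap-side area A_cap = π/4 × (1.58 in)² = 1.961 in^2
Rod-side annular area A_ann = π/4 × (1.58² − 0.732²) = 1.540 in^2
For equal Q, v ∝ 1/A, so v_ret/v_ext = A_cap/A_ann.

v_ret/v_ext ≈ 1.27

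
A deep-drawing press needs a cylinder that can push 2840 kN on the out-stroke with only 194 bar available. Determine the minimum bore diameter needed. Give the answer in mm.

Extension force acts on the full piston face: F = P × (π/4)D².
D = √(4F / (πP)) = √(4 × 2840 kN / (π × 194 bar))

D ≈ 432 mm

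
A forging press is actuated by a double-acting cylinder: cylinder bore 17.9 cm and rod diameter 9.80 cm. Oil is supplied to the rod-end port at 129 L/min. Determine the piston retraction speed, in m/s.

v ≈ 0.122 m/s

Rod-side annular area A_ann = π/4 × (17.9² − 9.80²) = 176.2 cm^2
Flow into the rod-end port fills the annular volume.
v = Q / A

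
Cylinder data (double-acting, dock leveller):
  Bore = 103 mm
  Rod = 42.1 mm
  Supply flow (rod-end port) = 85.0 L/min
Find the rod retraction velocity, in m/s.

Rod-side annular area A_ann = π/4 × (103² − 42.1²) = 6940 mm^2
Flow into the rod-end port fills the annular volume.
v = Q / A

v ≈ 0.204 m/s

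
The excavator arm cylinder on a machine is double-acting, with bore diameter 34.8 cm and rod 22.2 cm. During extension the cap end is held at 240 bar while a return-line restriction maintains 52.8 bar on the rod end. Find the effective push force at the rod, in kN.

Cap-side area A_cap = π/4 × (34.8 cm)² = 951.1 cm^2
Rod-side annular area A_ann = π/4 × (34.8² − 22.2²) = 564.1 cm^2
Net thrust = P_cap·A_cap − P_rod·A_ann = 2283 kN − 297.8 kN

F ≈ 1980 kN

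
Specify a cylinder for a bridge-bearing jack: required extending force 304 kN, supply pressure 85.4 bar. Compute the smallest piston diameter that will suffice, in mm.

Extension force acts on the full piston face: F = P × (π/4)D².
D = √(4F / (πP)) = √(4 × 304 kN / (π × 85.4 bar))

D ≈ 213 mm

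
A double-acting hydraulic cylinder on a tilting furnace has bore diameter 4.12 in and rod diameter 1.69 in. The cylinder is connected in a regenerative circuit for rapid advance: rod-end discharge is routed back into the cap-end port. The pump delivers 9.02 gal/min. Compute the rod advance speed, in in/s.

v ≈ 15.5 in/s

In regeneration the rod-end outflow joins the pump flow into the cap end, so the net volume the pump must supply per unit advance equals the rod cross-section area.
Rod cross-section A_rod = π/4 × (1.69 in)² = 2.243 in^2
v = Q_pump / A_rod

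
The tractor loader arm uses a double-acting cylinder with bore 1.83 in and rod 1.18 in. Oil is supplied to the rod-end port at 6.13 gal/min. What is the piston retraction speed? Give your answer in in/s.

Rod-side annular area A_ann = π/4 × (1.83² − 1.18²) = 1.537 in^2
Flow into the rod-end port fills the annular volume.
v = Q / A

v ≈ 15.4 in/s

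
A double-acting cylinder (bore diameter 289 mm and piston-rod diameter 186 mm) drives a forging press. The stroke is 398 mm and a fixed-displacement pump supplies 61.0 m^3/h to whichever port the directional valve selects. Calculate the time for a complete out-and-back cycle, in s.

t ≈ 2.44 s

Cap-side area A_cap = π/4 × (289 mm)² = 65600 mm^2
Rod-side annular area A_ann = π/4 × (289² − 186²) = 38430 mm^2
t_ext = A_cap·L/Q = 1.541 s
t_ret = A_ann·L/Q = 0.9026 s
t_cycle = t_ext + t_ret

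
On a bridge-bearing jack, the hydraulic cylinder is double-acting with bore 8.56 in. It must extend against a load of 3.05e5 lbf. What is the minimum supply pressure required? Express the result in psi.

P ≈ 5300 psi

Cap-side area A_cap = π/4 × (8.56 in)² = 57.55 in^2
P = F / A = 3.05e5 lbf / A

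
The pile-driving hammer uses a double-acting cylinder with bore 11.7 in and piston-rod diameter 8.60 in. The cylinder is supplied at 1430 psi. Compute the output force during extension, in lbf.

Cap-side area A_cap = π/4 × (11.7 in)² = 107.5 in^2
F = P × A_cap = 1430 psi × A_cap

F ≈ 1.54e5 lbf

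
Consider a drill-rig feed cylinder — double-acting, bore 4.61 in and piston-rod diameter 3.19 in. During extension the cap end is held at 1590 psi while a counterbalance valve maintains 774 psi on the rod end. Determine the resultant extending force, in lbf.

F ≈ 19800 lbf

Cap-side area A_cap = π/4 × (4.61 in)² = 16.69 in^2
Rod-side annular area A_ann = π/4 × (4.61² − 3.19²) = 8.699 in^2
Net thrust = P_cap·A_cap − P_rod·A_ann = 26540 lbf − 6733 lbf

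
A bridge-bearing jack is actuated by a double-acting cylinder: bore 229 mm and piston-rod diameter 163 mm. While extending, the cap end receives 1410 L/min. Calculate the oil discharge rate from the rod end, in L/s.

Cap-side area A_cap = π/4 × (229 mm)² = 41190 mm^2
Rod-side annular area A_ann = π/4 × (229² − 163²) = 20320 mm^2
Piston speed v = Q_in/A_cap; rod-end outflow Q_out = v × A_ann = Q_in × A_ann/A_cap.

Q_out ≈ 11.6 L/s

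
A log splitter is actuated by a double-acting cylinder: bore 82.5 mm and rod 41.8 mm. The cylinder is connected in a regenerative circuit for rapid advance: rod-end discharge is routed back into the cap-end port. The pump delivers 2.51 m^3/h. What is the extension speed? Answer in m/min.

In regeneration the rod-end outflow joins the pump flow into the cap end, so the net volume the pump must supply per unit advance equals the rod cross-section area.
Rod cross-section A_rod = π/4 × (41.8 mm)² = 1372 mm^2
v = Q_pump / A_rod

v ≈ 30.5 m/min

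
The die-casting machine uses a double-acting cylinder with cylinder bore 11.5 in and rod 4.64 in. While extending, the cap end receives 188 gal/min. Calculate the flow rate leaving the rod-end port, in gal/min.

Q_out ≈ 157 gal/min

Cap-side area A_cap = π/4 × (11.5 in)² = 103.9 in^2
Rod-side annular area A_ann = π/4 × (11.5² − 4.64²) = 86.96 in^2
Piston speed v = Q_in/A_cap; rod-end outflow Q_out = v × A_ann = Q_in × A_ann/A_cap.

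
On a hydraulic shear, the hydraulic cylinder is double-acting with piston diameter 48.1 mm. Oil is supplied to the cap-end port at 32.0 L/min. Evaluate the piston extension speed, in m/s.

Cap-side area A_cap = π/4 × (48.1 mm)² = 1817 mm^2
v = Q / A

v ≈ 0.294 m/s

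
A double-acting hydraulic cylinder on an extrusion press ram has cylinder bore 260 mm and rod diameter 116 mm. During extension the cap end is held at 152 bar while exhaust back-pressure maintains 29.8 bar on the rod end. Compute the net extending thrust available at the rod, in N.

F ≈ 6.80e5 N

Cap-side area A_cap = π/4 × (260 mm)² = 53090 mm^2
Rod-side annular area A_ann = π/4 × (260² − 116²) = 42520 mm^2
Net thrust = P_cap·A_cap − P_rod·A_ann = 8.070e5 N − 1.267e5 N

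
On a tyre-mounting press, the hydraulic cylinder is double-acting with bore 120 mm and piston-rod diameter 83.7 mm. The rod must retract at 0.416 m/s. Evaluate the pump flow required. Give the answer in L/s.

Rod-side annular area A_ann = π/4 × (120² − 83.7²) = 5807 mm^2
Q = A × v

Q ≈ 2.42 L/s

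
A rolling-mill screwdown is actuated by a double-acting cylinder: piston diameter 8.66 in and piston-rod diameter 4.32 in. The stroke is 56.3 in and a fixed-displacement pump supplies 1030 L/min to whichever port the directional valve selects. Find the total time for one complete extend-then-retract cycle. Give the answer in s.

t ≈ 5.54 s

Cap-side area A_cap = π/4 × (8.66 in)² = 58.90 in^2
Rod-side annular area A_ann = π/4 × (8.66² − 4.32²) = 44.24 in^2
t_ext = A_cap·L/Q = 3.166 s
t_ret = A_ann·L/Q = 2.378 s
t_cycle = t_ext + t_ret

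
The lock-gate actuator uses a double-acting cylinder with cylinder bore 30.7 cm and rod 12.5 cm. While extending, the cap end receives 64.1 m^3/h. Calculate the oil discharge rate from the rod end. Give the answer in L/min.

Q_out ≈ 891 L/min

Cap-side area A_cap = π/4 × (30.7 cm)² = 740.2 cm^2
Rod-side annular area A_ann = π/4 × (30.7² − 12.5²) = 617.5 cm^2
Piston speed v = Q_in/A_cap; rod-end outflow Q_out = v × A_ann = Q_in × A_ann/A_cap.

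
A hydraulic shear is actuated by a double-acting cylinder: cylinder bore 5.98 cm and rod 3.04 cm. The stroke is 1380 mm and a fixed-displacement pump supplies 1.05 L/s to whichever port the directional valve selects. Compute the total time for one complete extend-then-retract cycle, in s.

t ≈ 6.43 s

Cap-side area A_cap = π/4 × (5.98 cm)² = 28.09 cm^2
Rod-side annular area A_ann = π/4 × (5.98² − 3.04²) = 20.83 cm^2
t_ext = A_cap·L/Q = 3.691 s
t_ret = A_ann·L/Q = 2.737 s
t_cycle = t_ext + t_ret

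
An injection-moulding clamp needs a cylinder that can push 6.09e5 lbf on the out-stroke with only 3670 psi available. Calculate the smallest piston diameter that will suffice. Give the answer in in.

D ≈ 14.5 in

Extension force acts on the full piston face: F = P × (π/4)D².
D = √(4F / (πP)) = √(4 × 6.09e5 lbf / (π × 3670 psi))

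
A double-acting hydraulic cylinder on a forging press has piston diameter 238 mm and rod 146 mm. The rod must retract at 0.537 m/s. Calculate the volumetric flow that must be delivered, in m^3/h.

Rod-side annular area A_ann = π/4 × (238² − 146²) = 27750 mm^2
Q = A × v

Q ≈ 53.6 m^3/h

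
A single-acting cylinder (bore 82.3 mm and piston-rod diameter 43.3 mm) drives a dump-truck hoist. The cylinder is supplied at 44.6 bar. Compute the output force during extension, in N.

Cap-side area A_cap = π/4 × (82.3 mm)² = 5320 mm^2
F = P × A_cap = 44.6 bar × A_cap

F ≈ 23700 N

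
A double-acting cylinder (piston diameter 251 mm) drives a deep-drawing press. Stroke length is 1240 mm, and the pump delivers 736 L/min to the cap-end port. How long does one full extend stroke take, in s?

t ≈ 5.00 s

Cap-side area A_cap = π/4 × (251 mm)² = 49480 mm^2
Swept volume V = A × L; t = V / Q = A·L / Q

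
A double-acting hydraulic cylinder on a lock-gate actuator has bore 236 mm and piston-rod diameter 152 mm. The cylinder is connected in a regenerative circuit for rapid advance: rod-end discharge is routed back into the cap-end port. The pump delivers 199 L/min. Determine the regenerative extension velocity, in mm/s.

v ≈ 183 mm/s

In regeneration the rod-end outflow joins the pump flow into the cap end, so the net volume the pump must supply per unit advance equals the rod cross-section area.
Rod cross-section A_rod = π/4 × (152 mm)² = 18150 mm^2
v = Q_pump / A_rod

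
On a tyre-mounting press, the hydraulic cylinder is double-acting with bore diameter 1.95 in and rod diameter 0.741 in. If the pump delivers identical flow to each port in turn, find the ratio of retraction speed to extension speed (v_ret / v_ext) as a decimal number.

v_ret/v_ext ≈ 1.17

Cap-side area A_cap = π/4 × (1.95 in)² = 2.986 in^2
Rod-side annular area A_ann = π/4 × (1.95² − 0.741²) = 2.555 in^2
For equal Q, v ∝ 1/A, so v_ret/v_ext = A_cap/A_ann.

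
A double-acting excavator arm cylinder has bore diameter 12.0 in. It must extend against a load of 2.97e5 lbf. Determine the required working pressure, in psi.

P ≈ 2630 psi

Cap-side area A_cap = π/4 × (12.0 in)² = 113.1 in^2
P = F / A = 2.97e5 lbf / A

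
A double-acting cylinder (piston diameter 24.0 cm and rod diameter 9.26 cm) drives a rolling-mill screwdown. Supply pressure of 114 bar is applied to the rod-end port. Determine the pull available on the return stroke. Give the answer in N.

F ≈ 4.39e5 N

Rod-side annular area A_ann = π/4 × (24.0² − 9.26²) = 385.0 cm^2
On retraction the pressure acts on the annular area (bore minus rod).
F = P × A_ann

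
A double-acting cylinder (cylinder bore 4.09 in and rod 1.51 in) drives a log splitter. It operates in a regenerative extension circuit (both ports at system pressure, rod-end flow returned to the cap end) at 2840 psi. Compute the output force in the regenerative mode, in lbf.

F ≈ 5090 lbf

With equal pressure on both faces, forces on the annular region cancel; the net push is pressure × rod cross-section.
Rod cross-section A_rod = π/4 × (1.51 in)² = 1.791 in^2
F = P × A_rod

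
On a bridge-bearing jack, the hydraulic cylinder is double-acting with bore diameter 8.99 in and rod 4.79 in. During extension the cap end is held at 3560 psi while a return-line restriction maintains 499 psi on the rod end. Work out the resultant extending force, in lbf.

Cap-side area A_cap = π/4 × (8.99 in)² = 63.48 in^2
Rod-side annular area A_ann = π/4 × (8.99² − 4.79²) = 45.46 in^2
Net thrust = P_cap·A_cap − P_rod·A_ann = 2.260e5 lbf − 22680 lbf

F ≈ 2.03e5 lbf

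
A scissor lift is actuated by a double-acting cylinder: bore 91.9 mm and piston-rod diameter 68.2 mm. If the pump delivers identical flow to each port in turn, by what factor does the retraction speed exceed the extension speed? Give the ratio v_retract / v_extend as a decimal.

v_ret/v_ext ≈ 2.23

Cap-side area A_cap = π/4 × (91.9 mm)² = 6633 mm^2
Rod-side annular area A_ann = π/4 × (91.9² − 68.2²) = 2980 mm^2
For equal Q, v ∝ 1/A, so v_ret/v_ext = A_cap/A_ann.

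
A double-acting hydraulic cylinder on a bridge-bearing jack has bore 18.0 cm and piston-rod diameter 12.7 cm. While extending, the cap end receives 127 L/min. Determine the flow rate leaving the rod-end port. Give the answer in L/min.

Q_out ≈ 63.8 L/min

Cap-side area A_cap = π/4 × (18.0 cm)² = 254.5 cm^2
Rod-side annular area A_ann = π/4 × (18.0² − 12.7²) = 127.8 cm^2
Piston speed v = Q_in/A_cap; rod-end outflow Q_out = v × A_ann = Q_in × A_ann/A_cap.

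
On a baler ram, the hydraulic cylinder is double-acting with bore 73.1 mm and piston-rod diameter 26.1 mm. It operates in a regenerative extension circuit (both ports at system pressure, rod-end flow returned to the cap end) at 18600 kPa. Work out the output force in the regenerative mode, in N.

With equal pressure on both faces, forces on the annular region cancel; the net push is pressure × rod cross-section.
Rod cross-section A_rod = π/4 × (26.1 mm)² = 535.0 mm^2
F = P × A_rod

F ≈ 9950 N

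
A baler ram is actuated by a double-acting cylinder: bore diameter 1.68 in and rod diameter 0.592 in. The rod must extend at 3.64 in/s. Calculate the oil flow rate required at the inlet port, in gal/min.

Cap-side area A_cap = π/4 × (1.68 in)² = 2.217 in^2
Q = A × v

Q ≈ 2.10 gal/min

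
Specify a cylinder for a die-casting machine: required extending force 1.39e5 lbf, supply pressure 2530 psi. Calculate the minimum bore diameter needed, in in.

Extension force acts on the full piston face: F = P × (π/4)D².
D = √(4F / (πP)) = √(4 × 1.39e5 lbf / (π × 2530 psi))

D ≈ 8.36 in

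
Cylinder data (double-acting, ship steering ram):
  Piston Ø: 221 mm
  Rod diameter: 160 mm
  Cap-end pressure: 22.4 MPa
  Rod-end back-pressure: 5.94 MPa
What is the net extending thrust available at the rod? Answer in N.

F ≈ 7.51e5 N

Cap-side area A_cap = π/4 × (221 mm)² = 38360 mm^2
Rod-side annular area A_ann = π/4 × (221² − 160²) = 18250 mm^2
Net thrust = P_cap·A_cap − P_rod·A_ann = 8.593e5 N − 1.084e5 N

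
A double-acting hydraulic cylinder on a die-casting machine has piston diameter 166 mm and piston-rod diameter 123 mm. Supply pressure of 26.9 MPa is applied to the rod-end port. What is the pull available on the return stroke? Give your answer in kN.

F ≈ 263 kN

Rod-side annular area A_ann = π/4 × (166² − 123²) = 9760 mm^2
On retraction the pressure acts on the annular area (bore minus rod).
F = P × A_ann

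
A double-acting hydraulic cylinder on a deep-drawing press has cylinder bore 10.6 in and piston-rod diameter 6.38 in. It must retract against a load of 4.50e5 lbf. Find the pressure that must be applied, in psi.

Rod-side annular area A_ann = π/4 × (10.6² − 6.38²) = 56.28 in^2
Retraction: pressure acts on the annular area.
P = F / A = 4.50e5 lbf / A

P ≈ 8000 psi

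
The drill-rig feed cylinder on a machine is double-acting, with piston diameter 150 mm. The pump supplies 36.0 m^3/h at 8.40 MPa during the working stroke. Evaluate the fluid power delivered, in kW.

Hydraulic power = P × Q

W ≈ 84.0 kW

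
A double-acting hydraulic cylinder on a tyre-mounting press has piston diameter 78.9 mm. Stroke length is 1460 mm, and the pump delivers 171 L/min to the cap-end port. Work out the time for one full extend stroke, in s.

t ≈ 2.50 s

Cap-side area A_cap = π/4 × (78.9 mm)² = 4889 mm^2
Swept volume V = A × L; t = V / Q = A·L / Q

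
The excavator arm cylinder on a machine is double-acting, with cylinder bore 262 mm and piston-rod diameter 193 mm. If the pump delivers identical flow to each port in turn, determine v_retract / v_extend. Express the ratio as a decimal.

Cap-side area A_cap = π/4 × (262 mm)² = 53910 mm^2
Rod-side annular area A_ann = π/4 × (262² − 193²) = 24660 mm^2
For equal Q, v ∝ 1/A, so v_ret/v_ext = A_cap/A_ann.

v_ret/v_ext ≈ 2.19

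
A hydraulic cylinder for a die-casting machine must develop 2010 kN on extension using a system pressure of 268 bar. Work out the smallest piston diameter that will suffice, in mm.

Extension force acts on the full piston face: F = P × (π/4)D².
D = √(4F / (πP)) = √(4 × 2010 kN / (π × 268 bar))

D ≈ 309 mm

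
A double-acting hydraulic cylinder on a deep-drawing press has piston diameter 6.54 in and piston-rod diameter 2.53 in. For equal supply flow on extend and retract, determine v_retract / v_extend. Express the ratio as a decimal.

Cap-side area A_cap = π/4 × (6.54 in)² = 33.59 in^2
Rod-side annular area A_ann = π/4 × (6.54² − 2.53²) = 28.57 in^2
For equal Q, v ∝ 1/A, so v_ret/v_ext = A_cap/A_ann.

v_ret/v_ext ≈ 1.18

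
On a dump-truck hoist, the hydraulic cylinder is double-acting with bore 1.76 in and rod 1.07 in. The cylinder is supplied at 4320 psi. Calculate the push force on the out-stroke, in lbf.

Cap-side area A_cap = π/4 × (1.76 in)² = 2.433 in^2
F = P × A_cap = 4320 psi × A_cap

F ≈ 10500 lbf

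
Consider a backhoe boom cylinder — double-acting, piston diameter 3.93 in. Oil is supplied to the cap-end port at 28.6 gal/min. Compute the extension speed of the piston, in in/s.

v ≈ 9.08 in/s

Cap-side area A_cap = π/4 × (3.93 in)² = 12.13 in^2
v = Q / A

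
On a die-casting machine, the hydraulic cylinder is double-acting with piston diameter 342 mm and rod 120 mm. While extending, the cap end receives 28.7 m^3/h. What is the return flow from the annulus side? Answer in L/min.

Q_out ≈ 419 L/min

Cap-side area A_cap = π/4 × (342 mm)² = 91860 mm^2
Rod-side annular area A_ann = π/4 × (342² − 120²) = 80550 mm^2
Piston speed v = Q_in/A_cap; rod-end outflow Q_out = v × A_ann = Q_in × A_ann/A_cap.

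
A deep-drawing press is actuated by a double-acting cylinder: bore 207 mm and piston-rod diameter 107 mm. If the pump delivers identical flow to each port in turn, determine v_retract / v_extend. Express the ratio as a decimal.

Cap-side area A_cap = π/4 × (207 mm)² = 33650 mm^2
Rod-side annular area A_ann = π/4 × (207² − 107²) = 24660 mm^2
For equal Q, v ∝ 1/A, so v_ret/v_ext = A_cap/A_ann.

v_ret/v_ext ≈ 1.36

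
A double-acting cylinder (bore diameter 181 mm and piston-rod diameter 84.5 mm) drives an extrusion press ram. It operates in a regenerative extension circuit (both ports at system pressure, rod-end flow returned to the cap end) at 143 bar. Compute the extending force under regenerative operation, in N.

With equal pressure on both faces, forces on the annular region cancel; the net push is pressure × rod cross-section.
Rod cross-section A_rod = π/4 × (84.5 mm)² = 5608 mm^2
F = P × A_rod

F ≈ 80200 N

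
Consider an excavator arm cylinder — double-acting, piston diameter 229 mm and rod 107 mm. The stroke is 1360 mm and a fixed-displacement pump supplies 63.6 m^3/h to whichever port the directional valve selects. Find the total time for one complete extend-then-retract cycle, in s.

Cap-side area A_cap = π/4 × (229 mm)² = 41190 mm^2
Rod-side annular area A_ann = π/4 × (229² − 107²) = 32200 mm^2
t_ext = A_cap·L/Q = 3.171 s
t_ret = A_ann·L/Q = 2.478 s
t_cycle = t_ext + t_ret

t ≈ 5.65 s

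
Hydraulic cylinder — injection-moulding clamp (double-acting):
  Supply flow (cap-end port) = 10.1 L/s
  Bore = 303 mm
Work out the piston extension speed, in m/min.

v ≈ 8.40 m/min

Cap-side area A_cap = π/4 × (303 mm)² = 72110 mm^2
v = Q / A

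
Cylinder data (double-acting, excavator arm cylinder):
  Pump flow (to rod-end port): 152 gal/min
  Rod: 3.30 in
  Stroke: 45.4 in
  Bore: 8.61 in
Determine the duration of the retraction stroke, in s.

t ≈ 3.85 s

Rod-side annular area A_ann = π/4 × (8.61² − 3.30²) = 49.67 in^2
Swept volume V = A × L; t = V / Q = A·L / Q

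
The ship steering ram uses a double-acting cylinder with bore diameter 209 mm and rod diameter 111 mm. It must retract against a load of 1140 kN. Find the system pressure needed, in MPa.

P ≈ 46.3 MPa

Rod-side annular area A_ann = π/4 × (209² − 111²) = 24630 mm^2
Retraction: pressure acts on the annular area.
P = F / A = 1140 kN / A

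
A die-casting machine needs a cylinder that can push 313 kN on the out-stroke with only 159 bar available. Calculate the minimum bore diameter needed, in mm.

Extension force acts on the full piston face: F = P × (π/4)D².
D = √(4F / (πP)) = √(4 × 313 kN / (π × 159 bar))

D ≈ 158 mm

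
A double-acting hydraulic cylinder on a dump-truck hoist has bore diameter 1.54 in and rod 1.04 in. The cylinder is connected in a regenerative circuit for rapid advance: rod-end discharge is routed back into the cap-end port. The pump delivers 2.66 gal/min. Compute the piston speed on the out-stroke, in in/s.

v ≈ 12.1 in/s

In regeneration the rod-end outflow joins the pump flow into the cap end, so the net volume the pump must supply per unit advance equals the rod cross-section area.
Rod cross-section A_rod = π/4 × (1.04 in)² = 0.8495 in^2
v = Q_pump / A_rod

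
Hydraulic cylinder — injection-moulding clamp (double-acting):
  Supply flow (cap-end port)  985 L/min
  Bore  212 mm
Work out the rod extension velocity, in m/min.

Cap-side area A_cap = π/4 × (212 mm)² = 35300 mm^2
v = Q / A

v ≈ 27.9 m/min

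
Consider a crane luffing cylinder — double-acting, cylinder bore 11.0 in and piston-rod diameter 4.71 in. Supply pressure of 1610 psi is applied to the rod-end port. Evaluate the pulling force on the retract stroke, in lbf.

Rod-side annular area A_ann = π/4 × (11.0² − 4.71²) = 77.61 in^2
On retraction the pressure acts on the annular area (bore minus rod).
F = P × A_ann

F ≈ 1.25e5 lbf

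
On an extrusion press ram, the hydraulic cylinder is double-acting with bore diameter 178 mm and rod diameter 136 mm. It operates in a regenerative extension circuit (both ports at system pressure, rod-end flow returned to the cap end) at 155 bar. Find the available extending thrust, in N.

F ≈ 2.25e5 N

With equal pressure on both faces, forces on the annular region cancel; the net push is pressure × rod cross-section.
Rod cross-section A_rod = π/4 × (136 mm)² = 14530 mm^2
F = P × A_rod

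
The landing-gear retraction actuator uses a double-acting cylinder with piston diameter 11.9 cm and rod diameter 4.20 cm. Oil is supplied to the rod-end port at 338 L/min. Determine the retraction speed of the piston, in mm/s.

Rod-side annular area A_ann = π/4 × (11.9² − 4.20²) = 97.37 cm^2
Flow into the rod-end port fills the annular volume.
v = Q / A

v ≈ 579 mm/s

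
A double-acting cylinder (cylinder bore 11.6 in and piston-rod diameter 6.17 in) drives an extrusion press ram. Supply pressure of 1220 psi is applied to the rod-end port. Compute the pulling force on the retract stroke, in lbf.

F ≈ 92500 lbf

Rod-side annular area A_ann = π/4 × (11.6² − 6.17²) = 75.78 in^2
On retraction the pressure acts on the annular area (bore minus rod).
F = P × A_ann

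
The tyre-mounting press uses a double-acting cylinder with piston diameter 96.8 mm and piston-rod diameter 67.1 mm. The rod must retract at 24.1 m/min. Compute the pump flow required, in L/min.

Rod-side annular area A_ann = π/4 × (96.8² − 67.1²) = 3823 mm^2
Q = A × v

Q ≈ 92.1 L/min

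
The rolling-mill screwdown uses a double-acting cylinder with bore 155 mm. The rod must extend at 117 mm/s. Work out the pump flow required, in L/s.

Cap-side area A_cap = π/4 × (155 mm)² = 18870 mm^2
Q = A × v

Q ≈ 2.21 L/s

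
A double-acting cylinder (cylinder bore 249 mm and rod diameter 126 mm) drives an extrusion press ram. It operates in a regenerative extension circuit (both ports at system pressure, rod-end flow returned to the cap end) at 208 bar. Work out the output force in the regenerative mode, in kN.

F ≈ 259 kN

With equal pressure on both faces, forces on the annular region cancel; the net push is pressure × rod cross-section.
Rod cross-section A_rod = π/4 × (126 mm)² = 12470 mm^2
F = P × A_rod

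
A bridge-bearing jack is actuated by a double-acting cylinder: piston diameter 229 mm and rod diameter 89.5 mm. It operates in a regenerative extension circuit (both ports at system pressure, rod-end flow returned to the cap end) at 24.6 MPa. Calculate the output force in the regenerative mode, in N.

With equal pressure on both faces, forces on the annular region cancel; the net push is pressure × rod cross-section.
Rod cross-section A_rod = π/4 × (89.5 mm)² = 6291 mm^2
F = P × A_rod

F ≈ 1.55e5 N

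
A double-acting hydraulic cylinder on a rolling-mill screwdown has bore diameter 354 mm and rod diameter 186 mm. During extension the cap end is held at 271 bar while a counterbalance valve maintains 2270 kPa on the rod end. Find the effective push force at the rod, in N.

Cap-side area A_cap = π/4 × (354 mm)² = 98420 mm^2
Rod-side annular area A_ann = π/4 × (354² − 186²) = 71250 mm^2
Net thrust = P_cap·A_cap − P_rod·A_ann = 2.667e6 N − 1.617e5 N

F ≈ 2.51e6 N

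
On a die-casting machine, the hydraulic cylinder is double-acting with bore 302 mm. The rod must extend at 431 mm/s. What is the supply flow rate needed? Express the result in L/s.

Cap-side area A_cap = π/4 × (302 mm)² = 71630 mm^2
Q = A × v

Q ≈ 30.9 L/s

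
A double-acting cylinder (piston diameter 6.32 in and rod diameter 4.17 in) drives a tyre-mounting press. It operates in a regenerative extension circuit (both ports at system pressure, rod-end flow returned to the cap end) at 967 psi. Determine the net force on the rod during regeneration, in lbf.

With equal pressure on both faces, forces on the annular region cancel; the net push is pressure × rod cross-section.
Rod cross-section A_rod = π/4 × (4.17 in)² = 13.66 in^2
F = P × A_rod

F ≈ 13200 lbf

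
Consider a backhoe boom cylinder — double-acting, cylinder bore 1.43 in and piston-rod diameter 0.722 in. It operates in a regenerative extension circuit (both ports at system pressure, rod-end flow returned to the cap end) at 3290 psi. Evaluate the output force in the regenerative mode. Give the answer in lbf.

F ≈ 1350 lbf

With equal pressure on both faces, forces on the annular region cancel; the net push is pressure × rod cross-section.
Rod cross-section A_rod = π/4 × (0.722 in)² = 0.4094 in^2
F = P × A_rod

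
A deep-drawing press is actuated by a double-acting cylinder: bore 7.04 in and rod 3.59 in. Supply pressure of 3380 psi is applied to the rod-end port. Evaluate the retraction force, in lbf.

Rod-side annular area A_ann = π/4 × (7.04² − 3.59²) = 28.80 in^2
On retraction the pressure acts on the annular area (bore minus rod).
F = P × A_ann

F ≈ 97400 lbf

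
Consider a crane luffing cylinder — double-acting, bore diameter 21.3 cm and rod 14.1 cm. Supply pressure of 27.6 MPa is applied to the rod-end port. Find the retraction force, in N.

F ≈ 5.53e5 N

Rod-side annular area A_ann = π/4 × (21.3² − 14.1²) = 200.2 cm^2
On retraction the pressure acts on the annular area (bore minus rod).
F = P × A_ann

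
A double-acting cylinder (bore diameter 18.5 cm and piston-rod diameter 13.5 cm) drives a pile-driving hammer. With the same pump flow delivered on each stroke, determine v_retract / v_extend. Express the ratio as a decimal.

v_ret/v_ext ≈ 2.14

Cap-side area A_cap = π/4 × (18.5 cm)² = 268.8 cm^2
Rod-side annular area A_ann = π/4 × (18.5² − 13.5²) = 125.7 cm^2
For equal Q, v ∝ 1/A, so v_ret/v_ext = A_cap/A_ann.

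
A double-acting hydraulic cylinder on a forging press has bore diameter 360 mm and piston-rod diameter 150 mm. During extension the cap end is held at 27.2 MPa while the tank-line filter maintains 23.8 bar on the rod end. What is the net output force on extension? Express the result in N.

Cap-side area A_cap = π/4 × (360 mm)² = 1.018e5 mm^2
Rod-side annular area A_ann = π/4 × (360² − 150²) = 84120 mm^2
Net thrust = P_cap·A_cap − P_rod·A_ann = 2.769e6 N − 2.002e5 N

F ≈ 2.57e6 N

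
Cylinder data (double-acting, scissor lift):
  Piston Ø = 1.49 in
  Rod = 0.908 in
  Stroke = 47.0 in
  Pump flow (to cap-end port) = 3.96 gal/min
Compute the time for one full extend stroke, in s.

Cap-side area A_cap = π/4 × (1.49 in)² = 1.744 in^2
Swept volume V = A × L; t = V / Q = A·L / Q

t ≈ 5.38 s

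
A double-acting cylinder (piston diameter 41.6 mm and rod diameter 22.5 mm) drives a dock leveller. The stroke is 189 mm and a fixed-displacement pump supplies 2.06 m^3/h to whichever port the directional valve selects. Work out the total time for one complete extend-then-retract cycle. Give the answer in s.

Cap-side area A_cap = π/4 × (41.6 mm)² = 1359 mm^2
Rod-side annular area A_ann = π/4 × (41.6² − 22.5²) = 961.6 mm^2
t_ext = A_cap·L/Q = 0.4489 s
t_ret = A_ann·L/Q = 0.3176 s
t_cycle = t_ext + t_ret

t ≈ 0.767 s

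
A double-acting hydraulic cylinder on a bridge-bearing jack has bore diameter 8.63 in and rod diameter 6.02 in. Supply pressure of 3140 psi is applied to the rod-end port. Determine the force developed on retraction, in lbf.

F ≈ 94300 lbf

Rod-side annular area A_ann = π/4 × (8.63² − 6.02²) = 30.03 in^2
On retraction the pressure acts on the annular area (bore minus rod).
F = P × A_ann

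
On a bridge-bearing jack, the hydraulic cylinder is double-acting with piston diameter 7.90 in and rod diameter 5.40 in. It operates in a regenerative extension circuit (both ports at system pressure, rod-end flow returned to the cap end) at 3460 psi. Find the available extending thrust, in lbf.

With equal pressure on both faces, forces on the annular region cancel; the net push is pressure × rod cross-section.
Rod cross-section A_rod = π/4 × (5.40 in)² = 22.90 in^2
F = P × A_rod

F ≈ 79200 lbf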